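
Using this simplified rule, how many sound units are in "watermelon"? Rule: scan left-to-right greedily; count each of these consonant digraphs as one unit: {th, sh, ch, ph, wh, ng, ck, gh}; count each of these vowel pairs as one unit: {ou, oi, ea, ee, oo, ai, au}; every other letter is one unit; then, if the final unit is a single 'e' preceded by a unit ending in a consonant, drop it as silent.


Word: "watermelon" (10 letters)
Left-to-right scan:
  (1) 'w' (letter)
  (2) 'a' (letter)
  (3) 't' (letter)
  (4) 'e' (letter)
  (5) 'r' (letter)
  (6) 'm' (letter)
  (7) 'e' (letter)
  (8) 'l' (letter)
  (9) 'o' (letter)
  (10) 'n' (letter)
Units from scan: 10
Sound units = 10 units


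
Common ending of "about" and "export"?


Word 1: "about"
Word 2: "export"
Comparing from end:
  Pos -1: 't' == 't'
  Pos -2: 'u' != 'r' (stop)
LCS = "t" (length 1)


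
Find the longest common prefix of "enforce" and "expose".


Word 1: "enforce"
Word 2: "expose"
Comparing from start:
  Pos 0: 'e' == 'e'
  Pos 1: 'n' != 'x' (stop)
LCP = "e" (length 1)


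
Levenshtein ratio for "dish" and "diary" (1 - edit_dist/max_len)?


Word 1: "dish" (length 4)
Word 2: "diary" (length 5)
One optimal edit sequence:
  1. keep 'd'
  2. keep 'i'
  3. insert 'a'  (+1)
  4. substitute 's' -> 'r'  (+1)
  5. substitute 'h' -> 'y'  (+1)
Edit distance = 3
Max length = max(4, 5) = 5
Similarity = 1 - 3/5
= 0.4000


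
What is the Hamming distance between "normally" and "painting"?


Comparing character by character (same length = 8):
  Pos 0: 'n' vs 'p' !=
  Pos 1: 'o' vs 'a' !=
  Pos 2: 'r' vs 'i' !=
  Pos 3: 'm' vs 'n' !=
  Pos 4: 'a' vs 't' !=
  Pos 5: 'l' vs 'i' !=
  Pos 6: 'l' vs 'n' !=
  Pos 7: 'y' vs 'g' !=
Hamming distance = 8


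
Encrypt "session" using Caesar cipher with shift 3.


Word: "session"
Shift: 3
Each letter → (letter + shift) mod 26:
  's' (18) + 3 = 21 → 'v'
  'e' (4) + 3 = 7 → 'h'
  's' (18) + 3 = 21 → 'v'
  's' (18) + 3 = 21 → 'v'
  'i' (8) + 3 = 11 → 'l'
  'o' (14) + 3 = 17 → 'r'
  'n' (13) + 3 = 16 → 'q'
Result = "vhvvlrq"


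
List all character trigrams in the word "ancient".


Word: "ancient" (length 7)
Number of trigrams = 7 - 3 + 1 = 5
  Position 0: "anc"
  Position 1: "nci"
  Position 2: "cie"
  Position 3: "ien"
  Position 4: "ent"
Trigrams = "anc", "nci", "cie", "ien", "ent"


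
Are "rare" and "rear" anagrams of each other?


Word 1: "rare" → sorted: aerr
Word 2: "rear" → sorted: aerr
Same letters? aerr == aerr
Anagram = Yes


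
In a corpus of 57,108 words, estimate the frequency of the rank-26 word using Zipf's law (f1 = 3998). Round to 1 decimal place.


Zipf's law: f(r) = f(1) / r
f(1) = 3998
f(26) = 3998 / 26
= 153.8 occurrences


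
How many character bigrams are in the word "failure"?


Word: "failure" (length 7)
Number of 2-grams = length - 2 + 1 = 7 - 2 + 1
= 6


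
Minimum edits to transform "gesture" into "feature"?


Word 1: "gesture" (length 7)
Word 2: "feature" (length 7)
One optimal edit sequence (insert/delete/substitute each cost 1):
  1. substitute 'g' -> 'f'  (+1)
  2. keep 'e'
  3. substitute 's' -> 'a'  (+1)
  4. keep 't'
  5. keep 'u'
  6. keep 'r'
  7. keep 'e'
Total edit operations: 2
Edit distance = 2


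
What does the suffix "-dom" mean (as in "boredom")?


Suffix: -dom
Example: boredom = bore + -dom
Meaning = state / realm


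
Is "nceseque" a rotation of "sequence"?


Word: "sequence", Candidate: "nceseque"
Method: check if candidate is substring of word+word
"sequencesequence" contains "nceseque"? Yes
Is rotation = Yes


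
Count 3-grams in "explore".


Word: "explore" (length 7)
Number of 3-grams = length - 3 + 1 = 7 - 3 + 1
= 5


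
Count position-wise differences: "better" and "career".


Comparing character by character (same length = 6):
  Pos 0: 'b' vs 'c' !=
  Pos 1: 'e' vs 'a' !=
  Pos 2: 't' vs 'r' !=
  Pos 3: 't' vs 'e' !=
  Pos 4: 'e' vs 'e' =
  Pos 5: 'r' vs 'r' =
Hamming distance = 4


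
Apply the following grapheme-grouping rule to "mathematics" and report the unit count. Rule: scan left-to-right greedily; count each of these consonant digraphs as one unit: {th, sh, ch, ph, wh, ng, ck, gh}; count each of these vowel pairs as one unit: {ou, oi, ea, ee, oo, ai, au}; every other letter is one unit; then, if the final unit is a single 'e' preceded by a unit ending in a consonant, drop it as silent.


Word: "mathematics" (11 letters)
Left-to-right scan:
  1. 'm' (letter)
  2. 'a' (letter)
  3. 'th' (digraph)
  4. 'e' (letter)
  5. 'm' (letter)
  6. 'a' (letter)
  7. 't' (letter)
  8. 'i' (letter)
  9. 'c' (letter)
  10. 's' (letter)
Units from scan: 10
Sound units = 10 units


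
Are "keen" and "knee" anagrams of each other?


Word 1: "keen" → sorted: eekn
Word 2: "knee" → sorted: eekn
Same letters? eekn == eekn
Anagram = Yes


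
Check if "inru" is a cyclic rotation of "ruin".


Word: "ruin", Candidate: "inru"
Method: check if candidate is substring of word+word
"ruinruin" contains "inru"? Yes
Is rotation = Yes


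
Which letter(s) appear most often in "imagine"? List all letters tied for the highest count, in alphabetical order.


Word: "imagine"
Letter counts:
  'a': 1
  'e': 1
  'g': 1
  'i': 2
  'm': 1
  'n': 1
Maximum count = 2
Most frequent = 'i' (2 times each)


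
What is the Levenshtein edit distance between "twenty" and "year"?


Word 1: "twenty" (length 6)
Word 2: "year" (length 4)
One optimal edit sequence (insert/delete/substitute each cost 1):
  1. delete 't'  (+1)
  2. substitute 'w' -> 'y'  (+1)
  3. keep 'e'
  4. delete 'n'  (+1)
  5. substitute 't' -> 'a'  (+1)
  6. substitute 'y' -> 'r'  (+1)
Total edit operations: 5
Edit distance = 5


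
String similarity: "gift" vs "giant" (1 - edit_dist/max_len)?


Word 1: "gift" (length 4)
Word 2: "giant" (length 5)
One optimal edit sequence:
  1. keep 'g'
  2. keep 'i'
  3. insert 'a'  (+1)
  4. substitute 'f' -> 'n'  (+1)
  5. keep 't'
Edit distance = 2
Max length = max(4, 5) = 5
Similarity = 1 - 2/5
= 0.6000


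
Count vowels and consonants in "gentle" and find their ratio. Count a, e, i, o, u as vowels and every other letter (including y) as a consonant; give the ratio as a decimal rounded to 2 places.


Word: "gentle"
Vowels (a,e,i,o,u): 2
Consonants: 4
Ratio = 2/4
= 0.50


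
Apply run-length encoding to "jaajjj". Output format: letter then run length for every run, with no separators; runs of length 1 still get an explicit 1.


String: "jaajjj"
Scanning for consecutive runs:
  'j' x 1
  'a' x 2
  'j' x 3
RLE = "j1a2j3"


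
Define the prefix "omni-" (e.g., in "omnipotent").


Prefix: omni-
As in: omnipotent -> omni- + potent
Meaning = all


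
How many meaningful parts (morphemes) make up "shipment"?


Word: "shipment"
Morphemes: ship + -ment
Each morpheme carries meaning
= 2 morphemes


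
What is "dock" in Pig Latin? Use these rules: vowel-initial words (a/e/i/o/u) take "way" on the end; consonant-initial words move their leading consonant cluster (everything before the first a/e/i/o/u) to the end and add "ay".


Word: "dock"
Starts with consonant(s) → move to end, add 'ay'
Consonant cluster: "d"
Pig Latin = "ockday"


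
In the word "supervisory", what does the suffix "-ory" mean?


Suffix: -ory
Example: supervisory (supervise + -ory, with a spelling change)
Meaning = relating to / place for


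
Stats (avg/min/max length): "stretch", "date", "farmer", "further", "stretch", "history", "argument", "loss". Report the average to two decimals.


Lengths: "stretch"=7, "date"=4, "farmer"=6, "further"=7, "stretch"=7, "history"=7, "argument"=8, "loss"=4
Sum = 50, Count = 8
Average = 50/8 = 6.25
= avg=6.25, min=4, max=8


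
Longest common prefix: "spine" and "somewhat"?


Word 1: "spine"
Word 2: "somewhat"
Comparing from start:
  Pos 0: 's' == 's'
  Pos 1: 'p' != 'o' (stop)
LCP = "s" (length 1)


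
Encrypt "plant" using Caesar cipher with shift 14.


Word: "plant"
Shift: 14
Each letter → (letter + shift) mod 26:
  'p' (15) + 14 = 3 → 'd'
  'l' (11) + 14 = 25 → 'z'
  'a' (0) + 14 = 14 → 'o'
  'n' (13) + 14 = 1 → 'b'
  't' (19) + 14 = 7 → 'h'
Result = "dzobh"


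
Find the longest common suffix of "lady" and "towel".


Word 1: "lady"
Word 2: "towel"
Comparing from end:
  Pos -1: 'y' != 'l' (stop)
LCS = "" (length 0)


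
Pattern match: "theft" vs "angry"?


Pattern of "theft": [0, 1, 2, 3, 0]
Pattern of "angry": [0, 1, 2, 3, 4]
Patterns do not match
Same pattern = No


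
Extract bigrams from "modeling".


Word: "modeling" (length 8)
Number of bigrams = 8 - 2 + 1 = 7
  Position 0: "mo"
  Position 1: "od"
  Position 2: "de"
  Position 3: "el"
  Position 4: "li"
  Position 5: "in"
  Position 6: "ng"
Bigrams = "mo", "od", "de", "el", "li", "in", "ng"


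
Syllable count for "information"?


Word: "information"
Syllable breakdown: in / for / ma / tion
Counting: 4 parts
= 4 syllables


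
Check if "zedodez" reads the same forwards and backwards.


Word: "zedodez"
Reversed: "zedodez"
Forward == Backward? zedodez == zedodez
Palindrome = Yes


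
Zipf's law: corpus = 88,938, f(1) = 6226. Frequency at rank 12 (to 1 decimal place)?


Zipf's law: f(r) = f(1) / r
f(1) = 6226
f(12) = 6226 / 12
= 518.8 occurrences


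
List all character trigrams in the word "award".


Word: "award" (length 5)
Number of trigrams = 5 - 3 + 1 = 3
  Position 0: "awa"
  Position 1: "war"
  Position 2: "ard"
Trigrams = "awa", "war", "ard"


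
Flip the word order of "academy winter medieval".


Original: "academy winter medieval"
Words (1..n): academy | winter | medieval
Reversed (n..1): medieval | winter | academy
Result = "medieval winter academy"


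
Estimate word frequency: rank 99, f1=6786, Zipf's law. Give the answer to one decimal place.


Zipf's law: f(r) = f(1) / r
f(1) = 6786
f(99) = 6786 / 99
= 68.5 occurrences


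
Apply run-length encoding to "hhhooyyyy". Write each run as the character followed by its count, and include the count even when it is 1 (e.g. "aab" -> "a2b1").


String: "hhhooyyyy"
Scanning for consecutive runs:
  'h' x 3
  'o' x 2
  'y' x 4
RLE = "h3o2y4"


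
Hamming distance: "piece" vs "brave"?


Comparing character by character (same length = 5):
  Pos 0: 'p' vs 'b' !=
  Pos 1: 'i' vs 'r' !=
  Pos 2: 'e' vs 'a' !=
  Pos 3: 'c' vs 'v' !=
  Pos 4: 'e' vs 'e' =
Hamming distance = 4


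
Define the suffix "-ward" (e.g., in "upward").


Suffix: -ward
As in: upward -> up + -ward
Meaning = in the direction of


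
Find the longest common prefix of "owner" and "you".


Word 1: "owner"
Word 2: "you"
Comparing from start:
  Pos 0: 'o' != 'y' (stop)
LCP = "" (length 0)


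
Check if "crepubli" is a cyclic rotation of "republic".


Word: "republic", Candidate: "crepubli"
Method: check if candidate is substring of word+word
"republicrepublic" contains "crepubli"? Yes
Is rotation = Yes


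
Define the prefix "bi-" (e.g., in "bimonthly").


Prefix: bi-
Example: bimonthly = bi- + monthly
Meaning = two


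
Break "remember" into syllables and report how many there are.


Word: "remember"
Syllable breakdown: re · mem · ber
Counting: 3 parts
= 3 syllables


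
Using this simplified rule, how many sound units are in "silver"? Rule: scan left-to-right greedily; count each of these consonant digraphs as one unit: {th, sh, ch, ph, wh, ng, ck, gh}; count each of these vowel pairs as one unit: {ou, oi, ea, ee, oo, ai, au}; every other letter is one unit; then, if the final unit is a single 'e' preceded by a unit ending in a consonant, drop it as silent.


Word: "silver" (6 letters)
Left-to-right scan:
  1. 's' (letter)
  2. 'i' (letter)
  3. 'l' (letter)
  4. 'v' (letter)
  5. 'e' (letter)
  6. 'r' (letter)
Units from scan: 6
Sound units = 6 units


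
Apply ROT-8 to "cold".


Word: "cold"
Shift: 8
Each letter → (letter + shift) mod 26:
  'c' (2) + 8 = 10 → 'k'
  'o' (14) + 8 = 22 → 'w'
  'l' (11) + 8 = 19 → 't'
  'd' (3) + 8 = 11 → 'l'
Result = "kwtl"


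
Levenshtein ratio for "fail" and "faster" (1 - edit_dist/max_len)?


Word 1: "fail" (length 4)
Word 2: "faster" (length 6)
One optimal edit sequence:
  1. keep 'f'
  2. keep 'a'
  3. insert 's'  (+1)
  4. insert 't'  (+1)
  5. substitute 'i' -> 'e'  (+1)
  6. substitute 'l' -> 'r'  (+1)
Edit distance = 4
Max length = max(4, 6) = 6
Similarity = 1 - 4/6
= 0.3333


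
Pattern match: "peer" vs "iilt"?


Pattern of "peer": [0, 1, 1, 2]
Pattern of "iilt": [0, 0, 1, 2]
Patterns do not match
Same pattern = No


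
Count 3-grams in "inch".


Word: "inch" (length 4)
Number of 3-grams = length - 3 + 1 = 4 - 3 + 1
= 2


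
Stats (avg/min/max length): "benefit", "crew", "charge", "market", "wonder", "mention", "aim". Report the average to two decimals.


Lengths: "benefit"=7, "crew"=4, "charge"=6, "market"=6, "wonder"=6, "mention"=7, "aim"=3
Sum = 39, Count = 7
Average = 39/7 = 5.57
= avg=5.57, min=3, max=7


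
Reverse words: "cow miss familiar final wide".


Original: "cow miss familiar final wide"
Words (1..n): cow | miss | familiar | final | wide
Reversed (n..1): wide | final | familiar | miss | cow
Result = "wide final familiar miss cow"


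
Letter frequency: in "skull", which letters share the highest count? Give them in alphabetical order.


Word: "skull"
Letter counts:
  'k': 1
  'l': 2
  's': 1
  'u': 1
Maximum count = 2
Most frequent = 'l' (2 times each)


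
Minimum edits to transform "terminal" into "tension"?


Word 1: "terminal" (length 8)
Word 2: "tension" (length 7)
One optimal edit sequence (insert/delete/substitute each cost 1):
  1. keep 't'
  2. keep 'e'
  3. substitute 'r' -> 'n'  (+1)
  4. substitute 'm' -> 's'  (+1)
  5. keep 'i'
  6. delete 'n'  (+1)
  7. substitute 'a' -> 'o'  (+1)
  8. substitute 'l' -> 'n'  (+1)
Total edit operations: 5
Edit distance = 5


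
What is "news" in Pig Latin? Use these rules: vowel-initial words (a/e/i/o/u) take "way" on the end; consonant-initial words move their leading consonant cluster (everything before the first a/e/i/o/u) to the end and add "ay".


Word: "news"
Starts with consonant(s) → move to end, add 'ay'
Consonant cluster: "n"
Pig Latin = "ewsnay"


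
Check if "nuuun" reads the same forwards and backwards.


Word: "nuuun"
Reversed: "nuuun"
Forward == Backward? nuuun == nuuun
Palindrome = Yes


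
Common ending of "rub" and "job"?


Word 1: "rub"
Word 2: "job"
Comparing from end:
  Pos -1: 'b' == 'b'
  Pos -2: 'u' != 'o' (stop)
LCS = "b" (length 1)


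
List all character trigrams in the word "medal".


Word: "medal" (length 5)
Number of trigrams = 5 - 3 + 1 = 3
  Position 0: "med"
  Position 1: "eda"
  Position 2: "dal"
Trigrams = "med", "eda", "dal"


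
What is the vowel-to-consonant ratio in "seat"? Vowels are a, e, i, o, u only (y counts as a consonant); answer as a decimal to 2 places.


Word: "seat"
Vowels (a,e,i,o,u): 2
Consonants: 2
Ratio = 2/2
= 1.00


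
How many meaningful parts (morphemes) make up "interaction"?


Word: "interaction"
Morphemes: inter- | act | -ion
Each morpheme carries meaning
= 3 morphemes


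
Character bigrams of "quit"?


Word: "quit" (length 4)
Number of bigrams = 4 - 2 + 1 = 3
  Position 0: "qu"
  Position 1: "ui"
  Position 2: "it"
Bigrams = "qu", "ui", "it"


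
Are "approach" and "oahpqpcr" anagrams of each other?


Word 1: "approach" → sorted: aachoppr
Word 2: "oahpqpcr" → sorted: achoppqr
Same letters? aachoppr != achoppqr
Anagram = No


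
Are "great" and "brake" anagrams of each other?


Word 1: "great" → sorted: aegrt
Word 2: "brake" → sorted: abekr
Same letters? aegrt != abekr
Anagram = No


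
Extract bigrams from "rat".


Word: "rat" (length 3)
Number of bigrams = 3 - 2 + 1 = 2
  Position 0: "ra"
  Position 1: "at"
Bigrams = "ra", "at"


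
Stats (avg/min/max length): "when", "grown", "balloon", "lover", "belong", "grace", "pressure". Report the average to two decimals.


Lengths: "when"=4, "grown"=5, "balloon"=7, "lover"=5, "belong"=6, "grace"=5, "pressure"=8
Sum = 40, Count = 7
Average = 40/7 = 5.71
= avg=5.71, min=4, max=8


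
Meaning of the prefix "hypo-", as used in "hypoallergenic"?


Prefix: hypo-
Example: hypoallergenic = hypo- + allergenic
Meaning = under / below normal


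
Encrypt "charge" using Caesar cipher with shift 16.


Word: "charge"
Shift: 16
Each letter → (letter + shift) mod 26:
  'c' (2) + 16 = 18 → 's'
  'h' (7) + 16 = 23 → 'x'
  'a' (0) + 16 = 16 → 'q'
  'r' (17) + 16 = 7 → 'h'
  'g' (6) + 16 = 22 → 'w'
  'e' (4) + 16 = 20 → 'u'
Result = "sxqhwu"


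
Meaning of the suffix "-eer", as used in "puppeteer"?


Suffix: -eer
Example: puppeteer (puppet + -eer)
Meaning = one who is concerned with


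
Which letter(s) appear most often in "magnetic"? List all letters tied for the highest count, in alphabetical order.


Word: "magnetic"
Letter counts:
  'a': 1
  'c': 1
  'e': 1
  'g': 1
  'i': 1
  'm': 1
  'n': 1
  't': 1
Maximum count = 1
Most frequent = 'a', 'c', 'e', 'g', 'i', 'm', 'n', 't' (1 time each)


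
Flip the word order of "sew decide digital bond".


Original: "sew decide digital bond"
Words (1..n): sew | decide | digital | bond
Reversed (n..1): bond | digital | decide | sew
Result = "bond digital decide sew"


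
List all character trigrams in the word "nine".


Word: "nine" (length 4)
Number of trigrams = 4 - 3 + 1 = 2
  Position 0: "nin"
  Position 1: "ine"
Trigrams = "nin", "ine"


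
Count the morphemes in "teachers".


Word: "teachers"
Morphemes: teach | -er | -s
Each morpheme carries meaning
= 3 morphemes


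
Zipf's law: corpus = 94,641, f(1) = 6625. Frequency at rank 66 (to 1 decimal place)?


Zipf's law: f(r) = f(1) / r
f(1) = 6625
f(66) = 6625 / 66
= 100.4 occurrences


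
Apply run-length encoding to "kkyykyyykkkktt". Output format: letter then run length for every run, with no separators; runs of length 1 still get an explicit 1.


String: "kkyykyyykkkktt"
Scanning for consecutive runs:
  'k' x 2
  'y' x 2
  'k' x 1
  'y' x 3
  'k' x 4
  't' x 2
RLE = "k2y2k1y3k4t2"


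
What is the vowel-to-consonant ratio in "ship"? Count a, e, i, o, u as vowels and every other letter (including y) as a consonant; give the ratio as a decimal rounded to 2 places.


Word: "ship"
Vowels (a,e,i,o,u): 1
Consonants: 3
Ratio = 1/3
= 0.33


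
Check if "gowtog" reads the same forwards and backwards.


Word: "gowtog"
Reversed: "gotwog"
Forward == Backward? gowtog != gotwog
Palindrome = No


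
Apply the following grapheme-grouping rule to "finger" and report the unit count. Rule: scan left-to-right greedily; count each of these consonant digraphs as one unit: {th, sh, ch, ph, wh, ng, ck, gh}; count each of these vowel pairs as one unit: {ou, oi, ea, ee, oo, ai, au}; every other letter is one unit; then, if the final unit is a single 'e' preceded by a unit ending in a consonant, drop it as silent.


Word: "finger" (6 letters)
Left-to-right scan:
  [1] 'f' (letter)
  [2] 'i' (letter)
  [3] 'ng' (digraph)
  [4] 'e' (letter)
  [5] 'r' (letter)
Units from scan: 5
Sound units = 5 units


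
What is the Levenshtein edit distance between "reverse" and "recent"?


Word 1: "reverse" (length 7)
Word 2: "recent" (length 6)
One optimal edit sequence (insert/delete/substitute each cost 1):
  1. keep 'r'
  2. keep 'e'
  3. substitute 'v' -> 'c'  (+1)
  4. keep 'e'
  5. delete 'r'  (+1)
  6. substitute 's' -> 'n'  (+1)
  7. substitute 'e' -> 't'  (+1)
Total edit operations: 4
Edit distance = 4


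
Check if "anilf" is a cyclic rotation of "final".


Word: "final", Candidate: "anilf"
Method: check if candidate is substring of word+word
"finalfinal" contains "anilf"? No
Is rotation = No


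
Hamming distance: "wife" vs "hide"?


Comparing character by character (same length = 4):
  Pos 0: 'w' vs 'h' !=
  Pos 1: 'i' vs 'i' =
  Pos 2: 'f' vs 'd' !=
  Pos 3: 'e' vs 'e' =
Hamming distance = 2


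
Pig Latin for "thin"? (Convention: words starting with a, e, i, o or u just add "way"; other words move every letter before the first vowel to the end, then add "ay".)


Word: "thin"
Starts with consonant(s) → move to end, add 'ay'
Consonant cluster: "th"
Pig Latin = "inthay"


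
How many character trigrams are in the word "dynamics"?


Word: "dynamics" (length 8)
Number of 3-grams = length - 3 + 1 = 8 - 3 + 1
= 6


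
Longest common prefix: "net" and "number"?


Word 1: "net"
Word 2: "number"
Comparing from start:
  Pos 0: 'n' == 'n'
  Pos 1: 'e' != 'u' (stop)
LCP = "n" (length 1)


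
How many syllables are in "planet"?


Word: "planet"
Syllable breakdown: plan | et
Counting: 2 parts
= 2 syllables


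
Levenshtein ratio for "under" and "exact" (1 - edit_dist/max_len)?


Word 1: "under" (length 5)
Word 2: "exact" (length 5)
One optimal edit sequence:
  1. substitute 'u' -> 'e'  (+1)
  2. substitute 'n' -> 'x'  (+1)
  3. substitute 'd' -> 'a'  (+1)
  4. substitute 'e' -> 'c'  (+1)
  5. substitute 'r' -> 't'  (+1)
Edit distance = 5
Max length = max(5, 5) = 5
Similarity = 1 - 5/5
= 0.0000


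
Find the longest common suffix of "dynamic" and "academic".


Word 1: "dynamic"
Word 2: "academic"
Comparing from end:
  Pos -1: 'c' == 'c'
  Pos -2: 'i' == 'i'
  Pos -3: 'm' == 'm'
  Pos -4: 'a' != 'e' (stop)
LCS = "mic" (length 3)


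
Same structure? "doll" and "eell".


Pattern of "doll": [0, 1, 2, 2]
Pattern of "eell": [0, 0, 1, 1]
Patterns do not match
Same pattern = No


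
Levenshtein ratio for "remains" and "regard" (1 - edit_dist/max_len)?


Word 1: "remains" (length 7)
Word 2: "regard" (length 6)
One optimal edit sequence:
  1. keep 'r'
  2. keep 'e'
  3. substitute 'm' -> 'g'  (+1)
  4. keep 'a'
  5. delete 'i'  (+1)
  6. substitute 'n' -> 'r'  (+1)
  7. substitute 's' -> 'd'  (+1)
Edit distance = 4
Max length = max(7, 6) = 7
Similarity = 1 - 4/7
= 0.4286


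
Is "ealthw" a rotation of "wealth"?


Word: "wealth", Candidate: "ealthw"
Method: check if candidate is substring of word+word
"wealthwealth" contains "ealthw"? Yes
Is rotation = Yes


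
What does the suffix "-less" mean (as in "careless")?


Suffix: -less
Example: careless (care + -less)
Meaning = without


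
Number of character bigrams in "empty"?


Word: "empty" (length 5)
Number of 2-grams = length - 2 + 1 = 5 - 2 + 1
= 4


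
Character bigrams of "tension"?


Word: "tension" (length 7)
Number of bigrams = 7 - 2 + 1 = 6
  Position 0: "te"
  Position 1: "en"
  Position 2: "ns"
  Position 3: "si"
  Position 4: "io"
  Position 5: "on"
Bigrams = "te", "en", "ns", "si", "io", "on"


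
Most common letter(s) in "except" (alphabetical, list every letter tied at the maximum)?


Word: "except"
Letter counts:
  'c': 1
  'e': 2
  'p': 1
  't': 1
  'x': 1
Maximum count = 2
Most frequent = 'e' (2 times each)


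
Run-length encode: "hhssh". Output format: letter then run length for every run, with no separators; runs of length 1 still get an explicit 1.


String: "hhssh"
Scanning for consecutive runs:
  'h' x 2
  's' x 2
  'h' x 1
RLE = "h2s2h1"


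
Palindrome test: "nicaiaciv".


Word: "nicaiaciv"
Reversed: "vicaiacin"
Forward == Backward? nicaiaciv != vicaiacin
Palindrome = No


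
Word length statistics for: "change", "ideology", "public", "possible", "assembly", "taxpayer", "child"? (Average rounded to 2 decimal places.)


Lengths: "change"=6, "ideology"=8, "public"=6, "possible"=8, "assembly"=8, "taxpayer"=8, "child"=5
Sum = 49, Count = 7
Average = 49/7 = 7.00
= avg=7.00, min=5, max=8


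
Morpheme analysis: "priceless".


Word: "priceless"
Morphemes: price / -less
Each morpheme carries meaning
= 2 morphemes


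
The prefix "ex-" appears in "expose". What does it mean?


Prefix: ex-
As in: expose -> ex- + pose
Meaning = out / former


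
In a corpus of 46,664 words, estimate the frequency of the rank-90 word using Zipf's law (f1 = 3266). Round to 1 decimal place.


Zipf's law: f(r) = f(1) / r
f(1) = 3266
f(90) = 3266 / 90
= 36.3 occurrences


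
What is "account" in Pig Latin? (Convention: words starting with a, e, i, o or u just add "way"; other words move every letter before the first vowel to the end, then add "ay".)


Word: "account"
Starts with vowel → add 'way'
Pig Latin = "accountway"


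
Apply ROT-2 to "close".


Word: "close"
Shift: 2
Each letter → (letter + shift) mod 26:
  'c' (2) + 2 = 4 → 'e'
  'l' (11) + 2 = 13 → 'n'
  'o' (14) + 2 = 16 → 'q'
  's' (18) + 2 = 20 → 'u'
  'e' (4) + 2 = 6 → 'g'
Result = "enqug"


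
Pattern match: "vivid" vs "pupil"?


Pattern of "vivid": [0, 1, 0, 1, 2]
Pattern of "pupil": [0, 1, 0, 2, 3]
Patterns do not match
Same pattern = No


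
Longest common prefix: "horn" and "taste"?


Word 1: "horn"
Word 2: "taste"
Comparing from start:
  Pos 0: 'h' != 't' (stop)
LCP = "" (length 0)


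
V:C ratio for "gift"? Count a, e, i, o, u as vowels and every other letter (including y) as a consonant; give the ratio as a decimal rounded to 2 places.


Word: "gift"
Vowels (a,e,i,o,u): 1
Consonants: 3
Ratio = 1/3
= 0.33


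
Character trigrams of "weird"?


Word: "weird" (length 5)
Number of trigrams = 5 - 3 + 1 = 3
  Position 0: "wei"
  Position 1: "eir"
  Position 2: "ird"
Trigrams = "wei", "eir", "ird"


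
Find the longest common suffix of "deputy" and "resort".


Word 1: "deputy"
Word 2: "resort"
Comparing from end:
  Pos -1: 'y' != 't' (stop)
LCS = "" (length 0)


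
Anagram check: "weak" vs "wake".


Word 1: "weak" → sorted: aekw
Word 2: "wake" → sorted: aekw
Same letters? aekw == aekw
Anagram = Yes


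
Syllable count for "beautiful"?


Word: "beautiful"
Syllable breakdown: beau-ti-ful
Counting: 3 parts
= 3 syllables


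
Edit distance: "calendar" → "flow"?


Word 1: "calendar" (length 8)
Word 2: "flow" (length 4)
One optimal edit sequence (insert/delete/substitute each cost 1):
  1. delete 'c'  (+1)
  2. substitute 'a' -> 'f'  (+1)
  3. keep 'l'
  4. delete 'e'  (+1)
  5. delete 'n'  (+1)
  6. delete 'd'  (+1)
  7. substitute 'a' -> 'o'  (+1)
  8. substitute 'r' -> 'w'  (+1)
Total edit operations: 7
Edit distance = 7


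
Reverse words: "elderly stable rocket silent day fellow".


Original: "elderly stable rocket silent day fellow"
Words (1..n): elderly | stable | rocket | silent | day | fellow
Reversed (n..1): fellow | day | silent | rocket | stable | elderly
Result = "fellow day silent rocket stable elderly"


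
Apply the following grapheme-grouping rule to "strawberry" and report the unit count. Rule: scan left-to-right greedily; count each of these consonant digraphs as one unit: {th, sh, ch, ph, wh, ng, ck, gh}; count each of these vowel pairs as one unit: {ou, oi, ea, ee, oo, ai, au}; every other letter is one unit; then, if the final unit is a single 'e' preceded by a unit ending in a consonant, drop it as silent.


Word: "strawberry" (10 letters)
Left-to-right scan:
  1. 's' (letter)
  2. 't' (letter)
  3. 'r' (letter)
  4. 'a' (letter)
  5. 'w' (letter)
  6. 'b' (letter)
  7. 'e' (letter)
  8. 'r' (letter)
  9. 'r' (letter)
  10. 'y' (letter)
Units from scan: 10
Sound units = 10 units


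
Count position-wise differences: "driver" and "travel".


Comparing character by character (same length = 6):
  Pos 0: 'd' vs 't' !=
  Pos 1: 'r' vs 'r' =
  Pos 2: 'i' vs 'a' !=
  Pos 3: 'v' vs 'v' =
  Pos 4: 'e' vs 'e' =
  Pos 5: 'r' vs 'l' !=
Hamming distance = 3


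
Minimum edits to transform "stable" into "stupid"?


Word 1: "stable" (length 6)
Word 2: "stupid" (length 6)
One optimal edit sequence (insert/delete/substitute each cost 1):
  1. keep 's'
  2. keep 't'
  3. substitute 'a' -> 'u'  (+1)
  4. substitute 'b' -> 'p'  (+1)
  5. substitute 'l' -> 'i'  (+1)
  6. substitute 'e' -> 'd'  (+1)
Total edit operations: 4
Edit distance = 4


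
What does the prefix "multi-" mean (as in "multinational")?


Prefix: multi-
Example: multinational (multi- + national)
Meaning = many


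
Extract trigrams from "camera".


Word: "camera" (length 6)
Number of trigrams = 6 - 3 + 1 = 4
  Position 0: "cam"
  Position 1: "ame"
  Position 2: "mer"
  Position 3: "era"
Trigrams = "cam", "ame", "mer", "era"


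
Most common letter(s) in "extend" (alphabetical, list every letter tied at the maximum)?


Word: "extend"
Letter counts:
  'd': 1
  'e': 2
  'n': 1
  't': 1
  'x': 1
Maximum count = 2
Most frequent = 'e' (2 times each)


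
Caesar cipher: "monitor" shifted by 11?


Word: "monitor"
Shift: 11
Each letter → (letter + shift) mod 26:
  'm' (12) + 11 = 23 → 'x'
  'o' (14) + 11 = 25 → 'z'
  'n' (13) + 11 = 24 → 'y'
  'i' (8) + 11 = 19 → 't'
  't' (19) + 11 = 4 → 'e'
  'o' (14) + 11 = 25 → 'z'
  'r' (17) + 11 = 2 → 'c'
Result = "xzytezc"


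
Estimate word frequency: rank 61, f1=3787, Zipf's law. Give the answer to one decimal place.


Zipf's law: f(r) = f(1) / r
f(1) = 3787
f(61) = 3787 / 61
= 62.1 occurrences


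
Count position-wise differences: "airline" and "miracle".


Comparing character by character (same length = 7):
  Pos 0: 'a' vs 'm' !=
  Pos 1: 'i' vs 'i' =
  Pos 2: 'r' vs 'r' =
  Pos 3: 'l' vs 'a' !=
  Pos 4: 'i' vs 'c' !=
  Pos 5: 'n' vs 'l' !=
  Pos 6: 'e' vs 'e' =
Hamming distance = 4


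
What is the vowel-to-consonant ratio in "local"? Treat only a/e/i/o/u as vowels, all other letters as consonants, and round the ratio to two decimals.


Word: "local"
Vowels (a,e,i,o,u): 2
Consonants: 3
Ratio = 2/3
= 0.67


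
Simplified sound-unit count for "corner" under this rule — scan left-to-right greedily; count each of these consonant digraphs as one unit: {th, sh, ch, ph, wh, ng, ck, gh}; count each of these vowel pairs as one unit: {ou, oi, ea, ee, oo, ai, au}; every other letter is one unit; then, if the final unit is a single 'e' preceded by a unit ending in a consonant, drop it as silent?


Word: "corner" (6 letters)
Left-to-right scan:
  (1) 'c' (letter)
  (2) 'o' (letter)
  (3) 'r' (letter)
  (4) 'n' (letter)
  (5) 'e' (letter)
  (6) 'r' (letter)
Units from scan: 6
Sound units = 6 units


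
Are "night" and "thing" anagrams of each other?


Word 1: "night" → sorted: ghint
Word 2: "thing" → sorted: ghint
Same letters? ghint == ghint
Anagram = Yes


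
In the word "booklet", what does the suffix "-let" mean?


Suffix: -let
As in: booklet -> book + -let
Meaning = small


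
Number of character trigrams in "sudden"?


Word: "sudden" (length 6)
Number of 3-grams = length - 3 + 1 = 6 - 3 + 1
= 4


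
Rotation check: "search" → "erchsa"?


Word: "search", Candidate: "erchsa"
Method: check if candidate is substring of word+word
"searchsearch" contains "erchsa"? No
Is rotation = No


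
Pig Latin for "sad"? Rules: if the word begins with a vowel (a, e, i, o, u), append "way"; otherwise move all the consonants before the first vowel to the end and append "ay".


Word: "sad"
Starts with consonant(s) → move to end, add 'ay'
Consonant cluster: "s"
Pig Latin = "adsay"


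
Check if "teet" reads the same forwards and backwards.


Word: "teet"
Reversed: "teet"
Forward == Backward? teet == teet
Palindrome = Yes


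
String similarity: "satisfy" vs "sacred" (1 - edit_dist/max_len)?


Word 1: "satisfy" (length 7)
Word 2: "sacred" (length 6)
One optimal edit sequence:
  1. keep 's'
  2. keep 'a'
  3. delete 't'  (+1)
  4. substitute 'i' -> 'c'  (+1)
  5. substitute 's' -> 'r'  (+1)
  6. substitute 'f' -> 'e'  (+1)
  7. substitute 'y' -> 'd'  (+1)
Edit distance = 5
Max length = max(7, 6) = 7
Similarity = 1 - 5/7
= 0.2857


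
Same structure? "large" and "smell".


Pattern of "large": [0, 1, 2, 3, 4]
Pattern of "smell": [0, 1, 2, 3, 3]
Patterns do not match
Same pattern = No


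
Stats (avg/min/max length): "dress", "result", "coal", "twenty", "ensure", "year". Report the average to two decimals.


Lengths: "dress"=5, "result"=6, "coal"=4, "twenty"=6, "ensure"=6, "year"=4
Sum = 31, Count = 6
Average = 31/6 = 5.17
= avg=5.17, min=4, max=6


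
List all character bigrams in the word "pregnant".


Word: "pregnant" (length 8)
Number of bigrams = 8 - 2 + 1 = 7
  Position 0: "pr"
  Position 1: "re"
  Position 2: "eg"
  Position 3: "gn"
  Position 4: "na"
  Position 5: "an"
  Position 6: "nt"
Bigrams = "pr", "re", "eg", "gn", "na", "an", "nt"


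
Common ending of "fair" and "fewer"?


Word 1: "fair"
Word 2: "fewer"
Comparing from end:
  Pos -1: 'r' == 'r'
  Pos -2: 'i' != 'e' (stop)
LCS = "r" (length 1)


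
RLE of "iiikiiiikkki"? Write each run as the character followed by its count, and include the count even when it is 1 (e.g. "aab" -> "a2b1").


String: "iiikiiiikkki"
Scanning for consecutive runs:
  'i' x 3
  'k' x 1
  'i' x 4
  'k' x 3
  'i' x 1
RLE = "i3k1i4k3i1"


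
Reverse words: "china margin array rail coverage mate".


Original: "china margin array rail coverage mate"
Words (1..n): china | margin | array | rail | coverage | mate
Reversed (n..1): mate | coverage | rail | array | margin | china
Result = "mate coverage rail array margin china"


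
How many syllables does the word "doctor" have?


Word: "doctor"
Syllable breakdown: doc-tor
Counting: 2 parts
= 2 syllables


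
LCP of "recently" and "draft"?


Word 1: "recently"
Word 2: "draft"
Comparing from start:
  Pos 0: 'r' != 'd' (stop)
LCP = "" (length 0)


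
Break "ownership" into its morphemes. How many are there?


Word: "ownership"
Morphemes: own | -er | -ship
Each morpheme carries meaning
= 3 morphemes


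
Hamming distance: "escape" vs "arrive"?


Comparing character by character (same length = 6):
  Pos 0: 'e' vs 'a' !=
  Pos 1: 's' vs 'r' !=
  Pos 2: 'c' vs 'r' !=
  Pos 3: 'a' vs 'i' !=
  Pos 4: 'p' vs 'v' !=
  Pos 5: 'e' vs 'e' =
Hamming distance = 5


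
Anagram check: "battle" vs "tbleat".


Word 1: "battle" → sorted: abeltt
Word 2: "tbleat" → sorted: abeltt
Same letters? abeltt == abeltt
Anagram = Yes


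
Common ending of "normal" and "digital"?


Word 1: "normal"
Word 2: "digital"
Comparing from end:
  Pos -1: 'l' == 'l'
  Pos -2: 'a' == 'a'
  Pos -3: 'm' != 't' (stop)
LCS = "al" (length 2)


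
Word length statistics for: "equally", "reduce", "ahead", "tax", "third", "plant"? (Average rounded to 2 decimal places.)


Lengths: "equally"=7, "reduce"=6, "ahead"=5, "tax"=3, "third"=5, "plant"=5
Sum = 31, Count = 6
Average = 31/6 = 5.17
= avg=5.17, min=3, max=7


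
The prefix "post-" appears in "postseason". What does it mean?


Prefix: post-
Example: postseason (post- + season)
Meaning = after


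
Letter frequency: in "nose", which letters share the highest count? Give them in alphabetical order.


Word: "nose"
Letter counts:
  'e': 1
  'n': 1
  'o': 1
  's': 1
Maximum count = 1
Most frequent = 'e', 'n', 'o', 's' (1 time each)


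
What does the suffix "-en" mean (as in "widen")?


Suffix: -en
Example: widen = wide + -en, with a spelling change
Meaning = to make / become


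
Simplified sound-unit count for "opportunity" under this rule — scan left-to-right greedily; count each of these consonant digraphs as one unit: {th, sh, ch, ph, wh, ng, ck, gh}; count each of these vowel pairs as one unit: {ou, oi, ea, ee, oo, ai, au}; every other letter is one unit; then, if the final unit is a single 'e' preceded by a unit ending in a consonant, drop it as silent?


Word: "opportunity" (11 letters)
Left-to-right scan:
  [1] 'o' (letter)
  [2] 'p' (letter)
  [3] 'p' (letter)
  [4] 'o' (letter)
  [5] 'r' (letter)
  [6] 't' (letter)
  [7] 'u' (letter)
  [8] 'n' (letter)
  [9] 'i' (letter)
  [10] 't' (letter)
  [11] 'y' (letter)
Units from scan: 11
Sound units = 11 units


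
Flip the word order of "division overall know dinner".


Original: "division overall know dinner"
Words (1..n): division | overall | know | dinner
Reversed (n..1): dinner | know | overall | division
Result = "dinner know overall division"


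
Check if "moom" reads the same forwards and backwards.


Word: "moom"
Reversed: "moom"
Forward == Backward? moom == moom
Palindrome = Yes


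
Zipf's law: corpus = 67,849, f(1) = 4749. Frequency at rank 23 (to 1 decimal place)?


Zipf's law: f(r) = f(1) / r
f(1) = 4749
f(23) = 4749 / 23
= 206.5 occurrences


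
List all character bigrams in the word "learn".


Word: "learn" (length 5)
Number of bigrams = 5 - 2 + 1 = 4
  Position 0: "le"
  Position 1: "ea"
  Position 2: "ar"
  Position 3: "rn"
Bigrams = "le", "ea", "ar", "rn"


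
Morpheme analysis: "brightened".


Word: "brightened"
Morphemes: bright | -en | -ed
Each morpheme carries meaning
= 3 morphemes


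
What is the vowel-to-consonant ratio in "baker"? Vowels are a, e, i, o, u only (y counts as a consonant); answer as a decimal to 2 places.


Word: "baker"
Vowels (a,e,i,o,u): 2
Consonants: 3
Ratio = 2/3
= 0.67


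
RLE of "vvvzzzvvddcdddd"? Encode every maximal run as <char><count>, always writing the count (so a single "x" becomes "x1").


String: "vvvzzzvvddcdddd"
Scanning for consecutive runs:
  'v' x 3
  'z' x 3
  'v' x 2
  'd' x 2
  'c' x 1
  'd' x 4
RLE = "v3z3v2d2c1d4"


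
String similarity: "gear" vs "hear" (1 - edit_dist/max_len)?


Word 1: "gear" (length 4)
Word 2: "hear" (length 4)
One optimal edit sequence:
  1. substitute 'g' -> 'h'  (+1)
  2. keep 'e'
  3. keep 'a'
  4. keep 'r'
Edit distance = 1
Max length = max(4, 4) = 4
Similarity = 1 - 1/4
= 0.7500


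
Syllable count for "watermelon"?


Word: "watermelon"
Syllable breakdown: wa / ter / mel / on
Counting: 4 parts
= 4 syllables


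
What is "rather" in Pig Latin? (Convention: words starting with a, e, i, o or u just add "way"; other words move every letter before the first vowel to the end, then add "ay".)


Word: "rather"
Starts with consonant(s) → move to end, add 'ay'
Consonant cluster: "r"
Pig Latin = "atherray"


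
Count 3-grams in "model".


Word: "model" (length 5)
Number of 3-grams = length - 3 + 1 = 5 - 3 + 1
= 3


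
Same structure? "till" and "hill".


Pattern of "till": [0, 1, 2, 2]
Pattern of "hill": [0, 1, 2, 2]
Patterns match
Same pattern = Yes


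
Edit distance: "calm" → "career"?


Word 1: "calm" (length 4)
Word 2: "career" (length 6)
One optimal edit sequence (insert/delete/substitute each cost 1):
  1. keep 'c'
  2. keep 'a'
  3. insert 'r'  (+1)
  4. insert 'e'  (+1)
  5. substitute 'l' -> 'e'  (+1)
  6. substitute 'm' -> 'r'  (+1)
Total edit operations: 4
Edit distance = 4


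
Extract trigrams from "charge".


Word: "charge" (length 6)
Number of trigrams = 6 - 3 + 1 = 4
  Position 0: "cha"
  Position 1: "har"
  Position 2: "arg"
  Position 3: "rge"
Trigrams = "cha", "har", "arg", "rge"


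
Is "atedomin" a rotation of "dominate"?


Word: "dominate", Candidate: "atedomin"
Method: check if candidate is substring of word+word
"dominatedominate" contains "atedomin"? Yes
Is rotation = Yes


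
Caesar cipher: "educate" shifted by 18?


Word: "educate"
Shift: 18
Each letter → (letter + shift) mod 26:
  'e' (4) + 18 = 22 → 'w'
  'd' (3) + 18 = 21 → 'v'
  'u' (20) + 18 = 12 → 'm'
  'c' (2) + 18 = 20 → 'u'
  'a' (0) + 18 = 18 → 's'
  't' (19) + 18 = 11 → 'l'
  'e' (4) + 18 = 22 → 'w'
Result = "wvmuslw"


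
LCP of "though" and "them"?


Word 1: "though"
Word 2: "them"
Comparing from start:
  Pos 0: 't' == 't'
  Pos 1: 'h' == 'h'
  Pos 2: 'o' != 'e' (stop)
LCP = "th" (length 2)


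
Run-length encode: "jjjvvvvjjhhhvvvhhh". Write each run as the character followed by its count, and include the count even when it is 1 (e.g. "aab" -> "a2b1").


String: "jjjvvvvjjhhhvvvhhh"
Scanning for consecutive runs:
  'j' x 3
  'v' x 4
  'j' x 2
  'h' x 3
  'v' x 3
  'h' x 3
RLE = "j3v4j2h3v3h3"
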